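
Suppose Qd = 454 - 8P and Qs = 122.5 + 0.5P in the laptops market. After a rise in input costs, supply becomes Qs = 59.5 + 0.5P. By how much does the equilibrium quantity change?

Original equilibrium: P* = 39, Q* = 142.
New equilibrium: 454 - 8P = 59.5 + 0.5P, so 394.5 = 8.5P and P' = 789/17; Q' = 454 − 8(789/17) = 1406/17.
Change in quantity: 1406/17 − 142 = -1008/17.

ΔQ = -1008/17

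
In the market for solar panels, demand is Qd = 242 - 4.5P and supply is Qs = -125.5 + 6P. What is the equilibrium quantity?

Set Qd = Qs: 242 - 4.5P = -125.5 + 6P.
367.5 = 10.5P, so P* = 35.
Q* = 242 − 4.5(35) = 84.5.

Q* = 84.5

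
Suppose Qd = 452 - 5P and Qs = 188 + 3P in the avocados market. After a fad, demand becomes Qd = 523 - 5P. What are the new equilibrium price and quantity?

Original equilibrium: P* = 33, Q* = 287.
New equilibrium: 523 - 5P = 188 + 3P, so 335 = 8P and P' = 41.875; Q' = 523 − 5(41.875) = 313.625.

P' = 41.875, Q' = 313.625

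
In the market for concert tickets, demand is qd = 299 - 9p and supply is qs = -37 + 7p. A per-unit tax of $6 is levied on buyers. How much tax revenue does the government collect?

Tax revenue = 518.25

Pre-tax equilibrium: p* = 21, q* = 110.
Tax on buyers shifts demand to qd = 299 − 9(p + 6) = 245 - 9p.
245 - 9p = -37 + 7p gives seller price ps = 17.625; buyers pay pb = 17.625 + 6 = 23.625.
New quantity: q = 299 − 9(23.625) = 86.375.
Revenue = 6 × 86.375 = 518.25.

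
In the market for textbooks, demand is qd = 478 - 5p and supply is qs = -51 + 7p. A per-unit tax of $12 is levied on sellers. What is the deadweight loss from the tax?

Deadweight loss = 210

Pre-tax equilibrium: p* = 529/12, q* = 3091/12.
Tax on sellers shifts supply to qs = -51 + 7(p − 12) = -135 + 7p.
478 - 5p = -135 + 7p gives buyer price pb = 613/12; sellers receive ps = 613/12 − 12 = 469/12.
New quantity: q = 478 − 5(613/12) = 2671/12.
DWL = ½ × 12 × (3091/12 − 2671/12) = 210.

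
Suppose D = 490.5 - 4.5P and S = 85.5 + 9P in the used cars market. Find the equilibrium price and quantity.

P* = 30, Q* = 355.5

Set D = S: 490.5 - 4.5P = 85.5 + 9P.
405 = 13.5P, so P* = 30.
Q* = 490.5 − 4.5(30) = 355.5.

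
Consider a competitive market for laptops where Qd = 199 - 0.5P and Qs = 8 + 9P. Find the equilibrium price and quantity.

Set Qd = Qs: 199 - 0.5P = 8 + 9P.
191 = 9.5P, so P* = 382/19.
Q* = 199 − 0.5(382/19) = 3590/19.

P* = 382/19, Q* = 3590/19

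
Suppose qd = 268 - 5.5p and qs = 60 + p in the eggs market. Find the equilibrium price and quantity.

Set qd = qs: 268 - 5.5p = 60 + p.
208 = 6.5p, so p* = 32.
q* = 268 − 5.5(32) = 92.

p* = 32, q* = 92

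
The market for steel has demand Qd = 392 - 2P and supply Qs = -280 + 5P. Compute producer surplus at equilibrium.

Equilibrium: 392 - 2P = -280 + 5P gives P* = 96, Q* = 200.
Supply starts at P = 56 (where Qs = 0).
PS = ½(96 − 56)(200) = 4000.

Producer surplus = 4000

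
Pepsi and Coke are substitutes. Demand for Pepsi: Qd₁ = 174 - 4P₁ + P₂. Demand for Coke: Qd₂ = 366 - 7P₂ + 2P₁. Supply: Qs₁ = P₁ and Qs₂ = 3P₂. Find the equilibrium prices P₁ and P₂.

Market 1: 174 - 4P₁ + P₂ = P₁ → 5P₁ - P₂ = 174.
Market 2: 10P₂ - 2P₁ = 366.
Eliminating P₂: 10×(1) + 1×(2) gives 48P₁ = 2106, so P₁ = 43.875.
Back-substitute into (2): P₂ = (366 + 2×43.875) / 10 = 45.375.

P₁ = 43.875, P₂ = 45.375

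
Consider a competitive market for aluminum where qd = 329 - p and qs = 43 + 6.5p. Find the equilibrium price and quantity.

Set qd = qs: 329 - p = 43 + 6.5p.
286 = 7.5p, so p* = 572/15.
q* = 329 − 1(572/15) = 4363/15.

p* = 572/15, q* = 4363/15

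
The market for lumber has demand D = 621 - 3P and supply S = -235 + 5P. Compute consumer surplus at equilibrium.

Equilibrium: 621 - 3P = -235 + 5P gives P* = 107, Q* = 300.
Demand choke price (D = 0): P = 207.
CS = ½(207 − 107)(300) = 15000.

Consumer surplus = 15000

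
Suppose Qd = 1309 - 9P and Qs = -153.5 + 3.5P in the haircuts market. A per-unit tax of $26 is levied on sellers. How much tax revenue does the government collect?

Tax revenue = 4952.48

Pre-tax equilibrium: P* = 117, Q* = 256.
Tax on sellers shifts supply to Qs = -153.5 + 3.5(P − 26) = -244.5 + 3.5P.
1309 - 9P = -244.5 + 3.5P gives buyer price Pb = 124.28; sellers receive Ps = 124.28 − 26 = 98.28.
New quantity: Q = 1309 − 9(124.28) = 190.48.
Revenue = 26 × 190.48 = 4952.48.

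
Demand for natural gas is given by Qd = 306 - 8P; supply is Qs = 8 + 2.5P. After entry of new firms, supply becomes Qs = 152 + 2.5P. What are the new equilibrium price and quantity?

P' = 44/3, Q' = 566/3

Original equilibrium: P* = 596/21, Q* = 1658/21.
New equilibrium: 306 - 8P = 152 + 2.5P, so 154 = 10.5P and P' = 44/3; Q' = 306 − 8(44/3) = 566/3.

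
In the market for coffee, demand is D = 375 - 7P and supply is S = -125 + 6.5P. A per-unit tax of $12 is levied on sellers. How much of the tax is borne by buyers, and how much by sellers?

Buyers bear 52/9, sellers bear 56/9

Pre-tax equilibrium: P* = 1000/27, Q* = 3125/27.
Tax on sellers shifts supply to S = -125 + 6.5(P − 12) = -203 + 6.5P.
375 - 7P = -203 + 6.5P gives buyer price Pb = 1156/27; sellers receive Ps = 1156/27 − 12 = 832/27.
New quantity: Q = 375 − 7(1156/27) = 2033/27.
Buyer burden = 1156/27 − 1000/27 = 52/9; seller burden = 1000/27 − 832/27 = 56/9.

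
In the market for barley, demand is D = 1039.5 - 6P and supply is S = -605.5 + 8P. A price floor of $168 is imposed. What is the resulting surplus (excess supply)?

Equilibrium price would be P* = 117.5, so the floor at 168 binds.
At P = 168: D = 31.5, S = 738.5.
Surplus = 738.5 − 31.5 = 707.

Surplus = 707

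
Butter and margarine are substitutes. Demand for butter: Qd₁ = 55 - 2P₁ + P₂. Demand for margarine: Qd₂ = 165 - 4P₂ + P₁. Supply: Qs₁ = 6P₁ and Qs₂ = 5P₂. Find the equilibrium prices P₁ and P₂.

P₁ = 660/71, P₂ = 1375/71

Market 1: 55 - 2P₁ + P₂ = 6P₁ → 8P₁ - P₂ = 55.
Market 2: 9P₂ - P₁ = 165.
Eliminating P₂: 9×(1) + 1×(2) gives 71P₁ = 660, so P₁ = 660/71.
Back-substitute into (2): P₂ = (165 + 1×660/71) / 9 = 1375/71.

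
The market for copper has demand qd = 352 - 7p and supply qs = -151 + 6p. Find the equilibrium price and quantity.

p* = 503/13, q* = 1055/13

Set qd = qs: 352 - 7p = -151 + 6p.
503 = 13p, so p* = 503/13.
q* = 352 − 7(503/13) = 1055/13.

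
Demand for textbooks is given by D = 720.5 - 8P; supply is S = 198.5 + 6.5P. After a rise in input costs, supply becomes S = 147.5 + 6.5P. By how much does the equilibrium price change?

ΔP = 102/29

Original equilibrium: P* = 36, Q* = 432.5.
New equilibrium: 720.5 - 8P = 147.5 + 6.5P, so 573 = 14.5P and P' = 1146/29; Q' = 720.5 − 8(1146/29) = 23453/58.
Change in price: 1146/29 − 36 = 102/29.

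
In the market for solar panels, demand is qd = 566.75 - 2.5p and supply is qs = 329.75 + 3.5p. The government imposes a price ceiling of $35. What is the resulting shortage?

Equilibrium price would be p* = 39.5, so the ceiling at 35 binds.
At p = 35: qd = 566.75 − 2.5(35) = 479.25, qs = 329.75 + 3.5(35) = 452.25.
Shortage = 479.25 − 452.25 = 27.

Shortage = 27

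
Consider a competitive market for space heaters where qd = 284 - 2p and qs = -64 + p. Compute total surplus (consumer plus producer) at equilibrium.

Equilibrium: 284 - 2p = -64 + p gives p* = 116, q* = 52.
Demand choke price: p = 142; supply starts at p = 64.
CS = ½(142 − 116)(52) = 676; PS = ½(116 − 64)(52) = 1352.

Total surplus = 2028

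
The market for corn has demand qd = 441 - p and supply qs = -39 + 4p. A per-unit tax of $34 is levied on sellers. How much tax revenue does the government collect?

Pre-tax equilibrium: p* = 96, q* = 345.
Tax on sellers shifts supply to qs = -39 + 4(p − 34) = -175 + 4p.
441 - p = -175 + 4p gives buyer price pb = 123.2; sellers receive ps = 123.2 − 34 = 89.2.
New quantity: q = 441 − 1(123.2) = 317.8.
Revenue = 34 × 317.8 = 10805.2.

Tax revenue = 10805.2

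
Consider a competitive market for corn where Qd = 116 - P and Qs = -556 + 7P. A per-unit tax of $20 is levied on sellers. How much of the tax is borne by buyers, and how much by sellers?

Pre-tax equilibrium: P* = 84, Q* = 32.
Tax on sellers shifts supply to Qs = -556 + 7(P − 20) = -696 + 7P.
116 - P = -696 + 7P gives buyer price Pb = 101.5; sellers receive Ps = 101.5 − 20 = 81.5.
New quantity: Q = 116 − 1(101.5) = 14.5.
Buyer burden = 101.5 − 84 = 17.5; seller burden = 84 − 81.5 = 2.5.

Buyers bear $17.5, sellers bear $2.5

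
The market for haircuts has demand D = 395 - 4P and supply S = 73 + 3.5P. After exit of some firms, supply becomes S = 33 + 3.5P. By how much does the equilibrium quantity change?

ΔQ = -64/3

Original equilibrium: P* = 644/15, Q* = 3349/15.
New equilibrium: 395 - 4P = 33 + 3.5P, so 362 = 7.5P and P' = 724/15; Q' = 395 − 4(724/15) = 3029/15.
Change in quantity: 3029/15 − 3349/15 = -64/3.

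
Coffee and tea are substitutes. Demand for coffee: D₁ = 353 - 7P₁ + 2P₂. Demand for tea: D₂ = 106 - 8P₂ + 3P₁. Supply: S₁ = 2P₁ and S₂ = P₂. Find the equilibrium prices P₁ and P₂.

Market 1: 353 - 7P₁ + 2P₂ = 2P₁ → 9P₁ - 2P₂ = 353.
Market 2: 9P₂ - 3P₁ = 106.
Eliminating P₂: 9×(1) + 2×(2) gives 75P₁ = 3389, so P₁ = 3389/75.
Back-substitute into (2): P₂ = (106 + 3×3389/75) / 9 = 26.84.

P₁ = 3389/75, P₂ = 26.84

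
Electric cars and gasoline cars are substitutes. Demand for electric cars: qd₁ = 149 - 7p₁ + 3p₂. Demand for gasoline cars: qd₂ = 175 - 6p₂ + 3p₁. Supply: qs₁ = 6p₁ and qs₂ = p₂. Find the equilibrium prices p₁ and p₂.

p₁ = 784/41, p₂ = 1361/41

Market 1: 149 - 7p₁ + 3p₂ = 6p₁ → 13p₁ - 3p₂ = 149.
Market 2: 7p₂ - 3p₁ = 175.
Eliminating p₂: 7×(1) + 3×(2) gives 82p₁ = 1568, so p₁ = 784/41.
Back-substitute into (2): p₂ = (175 + 3×784/41) / 7 = 1361/41.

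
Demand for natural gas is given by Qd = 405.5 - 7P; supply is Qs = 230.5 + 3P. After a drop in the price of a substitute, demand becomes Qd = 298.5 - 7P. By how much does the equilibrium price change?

Original equilibrium: P* = 17.5, Q* = 283.
New equilibrium: 298.5 - 7P = 230.5 + 3P, so 68 = 10P and P' = 6.8; Q' = 298.5 − 7(6.8) = 250.9.
Change in price: 6.8 − 17.5 = -10.7.

ΔP = -10.7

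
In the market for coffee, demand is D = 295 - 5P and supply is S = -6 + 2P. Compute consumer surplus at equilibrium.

Equilibrium: 295 - 5P = -6 + 2P gives P* = 43, Q* = 80.
Demand choke price (D = 0): P = 59.
CS = ½(59 − 43)(80) = 640.

Consumer surplus = 640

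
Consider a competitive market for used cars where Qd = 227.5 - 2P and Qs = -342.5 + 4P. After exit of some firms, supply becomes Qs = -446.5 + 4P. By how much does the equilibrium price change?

Original equilibrium: P* = 95, Q* = 37.5.
New equilibrium: 227.5 - 2P = -446.5 + 4P, so 674 = 6P and P' = 337/3; Q' = 227.5 − 2(337/3) = 17/6.
Change in price: 337/3 − 95 = 52/3.

ΔP = 52/3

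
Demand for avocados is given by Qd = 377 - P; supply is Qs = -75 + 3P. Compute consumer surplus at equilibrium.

Consumer surplus = 34848

Equilibrium: 377 - P = -75 + 3P gives P* = 113, Q* = 264.
Demand choke price (Qd = 0): P = 377.
CS = ½(377 − 113)(264) = 34848.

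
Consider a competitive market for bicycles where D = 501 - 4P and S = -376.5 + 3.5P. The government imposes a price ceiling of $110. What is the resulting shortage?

Equilibrium price would be P* = 117, so the ceiling at 110 binds.
At P = 110: D = 501 − 4(110) = 61, S = -376.5 + 3.5(110) = 8.5.
Shortage = 61 − 8.5 = 52.5.

Shortage = 52.5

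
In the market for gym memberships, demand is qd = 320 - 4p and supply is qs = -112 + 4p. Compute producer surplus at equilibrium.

Equilibrium: 320 - 4p = -112 + 4p gives p* = 54, q* = 104.
Supply starts at p = 28 (where qs = 0).
PS = ½(54 − 28)(104) = 1352.

Producer surplus = 1352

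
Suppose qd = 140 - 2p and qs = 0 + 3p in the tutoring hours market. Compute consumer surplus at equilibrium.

Consumer surplus = 1764

Equilibrium: 140 - 2p = 0 + 3p gives p* = 28, q* = 84.
Demand choke price (qd = 0): p = 70.
CS = ½(70 − 28)(84) = 1764.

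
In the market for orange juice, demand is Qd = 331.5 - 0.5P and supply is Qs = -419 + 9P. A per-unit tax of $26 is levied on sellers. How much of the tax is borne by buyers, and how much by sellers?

Buyers bear 468/19, sellers bear 26/19

Pre-tax equilibrium: P* = 79, Q* = 292.
Tax on sellers shifts supply to Qs = -419 + 9(P − 26) = -653 + 9P.
331.5 - 0.5P = -653 + 9P gives buyer price Pb = 1969/19; sellers receive Ps = 1969/19 − 26 = 1475/19.
New quantity: Q = 331.5 − 0.5(1969/19) = 5314/19.
Buyer burden = 1969/19 − 79 = 468/19; seller burden = 79 − 1475/19 = 26/19.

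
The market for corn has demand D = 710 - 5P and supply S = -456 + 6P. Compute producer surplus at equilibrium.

Producer surplus = 2700

Equilibrium: 710 - 5P = -456 + 6P gives P* = 106, Q* = 180.
Supply starts at P = 76 (where S = 0).
PS = ½(106 − 76)(180) = 2700.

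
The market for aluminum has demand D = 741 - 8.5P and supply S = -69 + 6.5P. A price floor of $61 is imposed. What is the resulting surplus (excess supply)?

Equilibrium price would be P* = 54, so the floor at 61 binds.
At P = 61: D = 222.5, S = 327.5.
Surplus = 327.5 − 222.5 = 105.

Surplus = 105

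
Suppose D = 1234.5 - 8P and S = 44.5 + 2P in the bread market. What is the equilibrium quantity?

Q* = 282.5

Set D = S: 1234.5 - 8P = 44.5 + 2P.
1190 = 10P, so P* = 119.
Q* = 1234.5 − 8(119) = 282.5.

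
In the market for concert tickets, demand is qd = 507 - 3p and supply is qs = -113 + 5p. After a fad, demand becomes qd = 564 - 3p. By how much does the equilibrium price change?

Δp = 7.125

Original equilibrium: p* = 77.5, q* = 274.5.
New equilibrium: 564 - 3p = -113 + 5p, so 677 = 8p and p' = 84.625; q' = 564 − 3(84.625) = 310.125.
Change in price: 84.625 − 77.5 = 7.125.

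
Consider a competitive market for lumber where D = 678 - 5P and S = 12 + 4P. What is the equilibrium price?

Set D = S: 678 - 5P = 12 + 4P.
666 = 9P, so P* = 74.
Q* = 678 − 5(74) = 308.

P* = 74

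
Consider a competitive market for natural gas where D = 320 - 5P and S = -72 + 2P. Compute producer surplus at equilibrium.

Equilibrium: 320 - 5P = -72 + 2P gives P* = 56, Q* = 40.
Supply starts at P = 36 (where S = 0).
PS = ½(56 − 36)(40) = 400.

Producer surplus = 400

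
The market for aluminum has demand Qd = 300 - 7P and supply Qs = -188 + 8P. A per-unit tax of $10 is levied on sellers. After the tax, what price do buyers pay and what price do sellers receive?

Pre-tax equilibrium: P* = 488/15, Q* = 1084/15.
Tax on sellers shifts supply to Qs = -188 + 8(P − 10) = -268 + 8P.
300 - 7P = -268 + 8P gives buyer price Pb = 568/15; sellers receive Ps = 568/15 − 10 = 418/15.
New quantity: Q = 300 − 7(568/15) = 524/15.

Buyers pay 568/15, sellers receive 418/15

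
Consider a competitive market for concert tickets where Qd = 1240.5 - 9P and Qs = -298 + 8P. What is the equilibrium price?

Set Qd = Qs: 1240.5 - 9P = -298 + 8P.
1538.5 = 17P, so P* = 90.5.
Q* = 1240.5 − 9(90.5) = 426.

P* = 90.5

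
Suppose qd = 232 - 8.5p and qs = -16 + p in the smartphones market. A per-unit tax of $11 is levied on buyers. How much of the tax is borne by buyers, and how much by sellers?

Pre-tax equilibrium: p* = 496/19, q* = 192/19.
Tax on buyers shifts demand to qd = 232 − 8.5(p + 11) = 138.5 - 8.5p.
138.5 - 8.5p = -16 + p gives seller price ps = 309/19; buyers pay pb = 309/19 + 11 = 518/19.
New quantity: q = 232 − 8.5(518/19) = 5/19.
Buyer burden = 518/19 − 496/19 = 22/19; seller burden = 496/19 − 309/19 = 187/19.

Buyers bear 22/19, sellers bear 187/19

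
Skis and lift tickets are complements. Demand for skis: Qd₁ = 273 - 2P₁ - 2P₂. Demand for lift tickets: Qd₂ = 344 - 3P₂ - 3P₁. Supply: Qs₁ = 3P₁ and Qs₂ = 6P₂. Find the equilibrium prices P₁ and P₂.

Market 1: 273 - 2P₁ - 2P₂ = 3P₁ → 5P₁ + 2P₂ = 273.
Market 2: 9P₂ + 3P₁ = 344.
Eliminating P₂: 9×(1) − 2×(2) gives 39P₁ = 1769, so P₁ = 1769/39.
Back-substitute into (2): P₂ = (344 − 3×1769/39) / 9 = 901/39.

P₁ = 1769/39, P₂ = 901/39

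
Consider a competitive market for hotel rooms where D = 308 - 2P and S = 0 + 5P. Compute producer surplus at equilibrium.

Equilibrium: 308 - 2P = 0 + 5P gives P* = 44, Q* = 220.
Supply starts at P = 0 (where S = 0).
PS = ½(44 − 0)(220) = 4840.

Producer surplus = 4840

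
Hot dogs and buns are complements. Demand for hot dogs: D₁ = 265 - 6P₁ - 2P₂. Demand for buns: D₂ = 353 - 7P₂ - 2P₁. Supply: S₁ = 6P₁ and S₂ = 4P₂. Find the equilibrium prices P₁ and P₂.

Market 1: 265 - 6P₁ - 2P₂ = 6P₁ → 12P₁ + 2P₂ = 265.
Market 2: 11P₂ + 2P₁ = 353.
Eliminating P₂: 11×(1) − 2×(2) gives 128P₁ = 2209, so P₁ = 17.2578125.
Back-substitute into (2): P₂ = (353 − 2×17.2578125) / 11 = 28.953125.

P₁ = 17.2578125, P₂ = 28.953125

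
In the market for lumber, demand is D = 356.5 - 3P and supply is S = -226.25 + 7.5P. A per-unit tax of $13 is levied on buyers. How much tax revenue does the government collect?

Tax revenue = 14755/7

Pre-tax equilibrium: P* = 55.5, Q* = 190.
Tax on buyers shifts demand to D = 356.5 − 3(P + 13) = 317.5 - 3P.
317.5 - 3P = -226.25 + 7.5P gives seller price Ps = 725/14; buyers pay Pb = 725/14 + 13 = 907/14.
New quantity: Q = 356.5 − 3(907/14) = 1135/7.
Revenue = 13 × 1135/7 = 14755/7.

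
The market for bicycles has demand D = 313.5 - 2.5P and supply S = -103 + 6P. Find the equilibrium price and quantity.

P* = 49, Q* = 191

Set D = S: 313.5 - 2.5P = -103 + 6P.
416.5 = 8.5P, so P* = 49.
Q* = 313.5 − 2.5(49) = 191.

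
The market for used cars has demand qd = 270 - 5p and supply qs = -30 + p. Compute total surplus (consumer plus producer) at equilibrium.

Total surplus = 240

Equilibrium: 270 - 5p = -30 + p gives p* = 50, q* = 20.
Demand choke price: p = 54; supply starts at p = 30.
CS = ½(54 − 50)(20) = 40; PS = ½(50 − 30)(20) = 200.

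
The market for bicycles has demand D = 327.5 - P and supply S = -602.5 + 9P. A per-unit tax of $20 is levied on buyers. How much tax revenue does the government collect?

Pre-tax equilibrium: P* = 93, Q* = 234.5.
Tax on buyers shifts demand to D = 327.5 − 1(P + 20) = 307.5 - P.
307.5 - P = -602.5 + 9P gives seller price Ps = 91; buyers pay Pb = 91 + 20 = 111.
New quantity: Q = 327.5 − 1(111) = 216.5.
Revenue = 20 × 216.5 = 4330.

Tax revenue = 4330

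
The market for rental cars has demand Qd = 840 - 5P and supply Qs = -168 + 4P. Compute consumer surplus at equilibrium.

Consumer surplus = 7840

Equilibrium: 840 - 5P = -168 + 4P gives P* = 112, Q* = 280.
Demand choke price (Qd = 0): P = 168.
CS = ½(168 − 112)(280) = 7840.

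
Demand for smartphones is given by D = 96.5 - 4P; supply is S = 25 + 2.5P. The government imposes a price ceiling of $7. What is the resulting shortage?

Equilibrium price would be P* = 11, so the ceiling at 7 binds.
At P = 7: D = 96.5 − 4(7) = 68.5, S = 25 + 2.5(7) = 42.5.
Shortage = 68.5 − 42.5 = 26.

Shortage = 26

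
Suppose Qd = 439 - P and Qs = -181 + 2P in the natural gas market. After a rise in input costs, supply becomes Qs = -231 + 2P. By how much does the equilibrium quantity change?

Original equilibrium: P* = 620/3, Q* = 697/3.
New equilibrium: 439 - P = -231 + 2P, so 670 = 3P and P' = 670/3; Q' = 439 − 1(670/3) = 647/3.
Change in quantity: 647/3 − 697/3 = -50/3.

ΔQ = -50/3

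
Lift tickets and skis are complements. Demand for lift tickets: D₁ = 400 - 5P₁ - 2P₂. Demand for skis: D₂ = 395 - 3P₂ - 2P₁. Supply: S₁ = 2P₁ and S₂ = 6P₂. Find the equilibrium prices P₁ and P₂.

Market 1: 400 - 5P₁ - 2P₂ = 2P₁ → 7P₁ + 2P₂ = 400.
Market 2: 9P₂ + 2P₁ = 395.
Eliminating P₂: 9×(1) − 2×(2) gives 59P₁ = 2810, so P₁ = 2810/59.
Back-substitute into (2): P₂ = (395 − 2×2810/59) / 9 = 1965/59.

P₁ = 2810/59, P₂ = 1965/59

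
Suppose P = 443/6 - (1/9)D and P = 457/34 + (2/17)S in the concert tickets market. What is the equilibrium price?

Set the two price expressions equal: 443/6 - (1/9)Q = 457/34 + (2/17)Q.
3080/51 = (35/153)Q, so Q* = 264.
P* = 443/6 − (1/9)(264) = 44.5.

P* = 44.5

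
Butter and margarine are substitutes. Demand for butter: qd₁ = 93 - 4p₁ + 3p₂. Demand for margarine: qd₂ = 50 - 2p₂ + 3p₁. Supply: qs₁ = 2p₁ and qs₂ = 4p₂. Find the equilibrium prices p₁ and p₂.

Market 1: 93 - 4p₁ + 3p₂ = 2p₁ → 6p₁ - 3p₂ = 93.
Market 2: 6p₂ - 3p₁ = 50.
Eliminating p₂: 6×(1) + 3×(2) gives 27p₁ = 708, so p₁ = 236/9.
Back-substitute into (2): p₂ = (50 + 3×236/9) / 6 = 193/9.

p₁ = 236/9, p₂ = 193/9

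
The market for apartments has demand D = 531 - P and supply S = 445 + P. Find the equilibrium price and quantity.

P* = 43, Q* = 488

Set D = S: 531 - P = 445 + P.
86 = 2P, so P* = 43.
Q* = 531 − 1(43) = 488.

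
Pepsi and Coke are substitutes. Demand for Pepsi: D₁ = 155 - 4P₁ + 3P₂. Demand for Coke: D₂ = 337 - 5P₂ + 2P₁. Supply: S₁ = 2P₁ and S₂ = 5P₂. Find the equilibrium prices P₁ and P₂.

Market 1: 155 - 4P₁ + 3P₂ = 2P₁ → 6P₁ - 3P₂ = 155.
Market 2: 10P₂ - 2P₁ = 337.
Eliminating P₂: 10×(1) + 3×(2) gives 54P₁ = 2561, so P₁ = 2561/54.
Back-substitute into (2): P₂ = (337 + 2×2561/54) / 10 = 1166/27.

P₁ = 2561/54, P₂ = 1166/27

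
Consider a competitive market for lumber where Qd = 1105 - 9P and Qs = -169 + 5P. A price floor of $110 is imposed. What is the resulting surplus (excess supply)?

Equilibrium price would be P* = 91, so the floor at 110 binds.
At P = 110: Qd = 115, Qs = 381.
Surplus = 381 − 115 = 266.

Surplus = 266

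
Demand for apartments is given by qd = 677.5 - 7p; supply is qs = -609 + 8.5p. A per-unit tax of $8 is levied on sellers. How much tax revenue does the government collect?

Pre-tax equilibrium: p* = 83, q* = 96.5.
Tax on sellers shifts supply to qs = -609 + 8.5(p − 8) = -677 + 8.5p.
677.5 - 7p = -677 + 8.5p gives buyer price pb = 2709/31; sellers receive ps = 2709/31 − 8 = 2461/31.
New quantity: q = 677.5 − 7(2709/31) = 4079/62.
Revenue = 8 × 4079/62 = 16316/31.

Tax revenue = 16316/31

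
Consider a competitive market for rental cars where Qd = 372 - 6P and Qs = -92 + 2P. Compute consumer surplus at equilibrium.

Consumer surplus = 48

Equilibrium: 372 - 6P = -92 + 2P gives P* = 58, Q* = 24.
Demand choke price (Qd = 0): P = 62.
CS = ½(62 − 58)(24) = 48.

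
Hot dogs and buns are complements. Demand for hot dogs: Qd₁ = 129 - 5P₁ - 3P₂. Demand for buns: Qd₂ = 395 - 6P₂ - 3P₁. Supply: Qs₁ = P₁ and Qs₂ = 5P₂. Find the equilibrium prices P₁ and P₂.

P₁ = 78/19, P₂ = 661/19

Market 1: 129 - 5P₁ - 3P₂ = P₁ → 6P₁ + 3P₂ = 129.
Market 2: 11P₂ + 3P₁ = 395.
Eliminating P₂: 11×(1) − 3×(2) gives 57P₁ = 234, so P₁ = 78/19.
Back-substitute into (2): P₂ = (395 − 3×78/19) / 11 = 661/19.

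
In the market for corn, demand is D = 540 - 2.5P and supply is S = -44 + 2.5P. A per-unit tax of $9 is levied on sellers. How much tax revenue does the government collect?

Pre-tax equilibrium: P* = 116.8, Q* = 248.
Tax on sellers shifts supply to S = -44 + 2.5(P − 9) = -66.5 + 2.5P.
540 - 2.5P = -66.5 + 2.5P gives buyer price Pb = 121.3; sellers receive Ps = 121.3 − 9 = 112.3.
New quantity: Q = 540 − 2.5(121.3) = 236.75.
Revenue = 9 × 236.75 = 2130.75.

Tax revenue = 2130.75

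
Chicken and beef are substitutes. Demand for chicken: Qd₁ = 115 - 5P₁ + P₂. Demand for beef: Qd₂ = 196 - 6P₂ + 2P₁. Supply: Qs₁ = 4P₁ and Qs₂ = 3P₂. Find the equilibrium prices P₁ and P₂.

P₁ = 1231/79, P₂ = 1994/79

Market 1: 115 - 5P₁ + P₂ = 4P₁ → 9P₁ - P₂ = 115.
Market 2: 9P₂ - 2P₁ = 196.
Eliminating P₂: 9×(1) + 1×(2) gives 79P₁ = 1231, so P₁ = 1231/79.
Back-substitute into (2): P₂ = (196 + 2×1231/79) / 9 = 1994/79.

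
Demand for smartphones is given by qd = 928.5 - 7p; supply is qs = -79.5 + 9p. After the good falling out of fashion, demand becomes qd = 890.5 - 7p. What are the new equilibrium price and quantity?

Original equilibrium: p* = 63, q* = 487.5.
New equilibrium: 890.5 - 7p = -79.5 + 9p, so 970 = 16p and p' = 60.625; q' = 890.5 − 7(60.625) = 466.125.

p' = 60.625, q' = 466.125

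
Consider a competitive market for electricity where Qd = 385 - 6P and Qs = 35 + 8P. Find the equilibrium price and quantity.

Set Qd = Qs: 385 - 6P = 35 + 8P.
350 = 14P, so P* = 25.
Q* = 385 − 6(25) = 235.

P* = 25, Q* = 235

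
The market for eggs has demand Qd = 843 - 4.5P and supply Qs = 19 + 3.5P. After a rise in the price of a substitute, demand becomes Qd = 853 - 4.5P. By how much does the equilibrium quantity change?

ΔQ = 4.375

Original equilibrium: P* = 103, Q* = 379.5.
New equilibrium: 853 - 4.5P = 19 + 3.5P, so 834 = 8P and P' = 104.25; Q' = 853 − 4.5(104.25) = 383.875.
Change in quantity: 383.875 − 379.5 = 4.375.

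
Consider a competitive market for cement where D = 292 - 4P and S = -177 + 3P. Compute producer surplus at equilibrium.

Producer surplus = 96

Equilibrium: 292 - 4P = -177 + 3P gives P* = 67, Q* = 24.
Supply starts at P = 59 (where S = 0).
PS = ½(67 − 59)(24) = 96.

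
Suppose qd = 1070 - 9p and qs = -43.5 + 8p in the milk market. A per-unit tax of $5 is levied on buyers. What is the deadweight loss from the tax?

Deadweight loss = 900/17

Pre-tax equilibrium: p* = 65.5, q* = 480.5.
Tax on buyers shifts demand to qd = 1070 − 9(p + 5) = 1025 - 9p.
1025 - 9p = -43.5 + 8p gives seller price ps = 2137/34; buyers pay pb = 2137/34 + 5 = 2307/34.
New quantity: q = 1070 − 9(2307/34) = 15617/34.
DWL = ½ × 5 × (480.5 − 15617/34) = 900/17.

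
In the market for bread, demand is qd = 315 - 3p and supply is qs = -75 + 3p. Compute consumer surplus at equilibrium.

Equilibrium: 315 - 3p = -75 + 3p gives p* = 65, q* = 120.
Demand choke price (qd = 0): p = 105.
CS = ½(105 − 65)(120) = 2400.

Consumer surplus = 2400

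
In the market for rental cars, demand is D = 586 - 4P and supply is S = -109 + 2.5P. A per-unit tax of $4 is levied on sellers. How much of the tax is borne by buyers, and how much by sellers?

Pre-tax equilibrium: P* = 1390/13, Q* = 2058/13.
Tax on sellers shifts supply to S = -109 + 2.5(P − 4) = -119 + 2.5P.
586 - 4P = -119 + 2.5P gives buyer price Pb = 1410/13; sellers receive Ps = 1410/13 − 4 = 1358/13.
New quantity: Q = 586 − 4(1410/13) = 1978/13.
Buyer burden = 1410/13 − 1390/13 = 20/13; seller burden = 1390/13 − 1358/13 = 32/13.

Buyers bear 20/13, sellers bear 32/13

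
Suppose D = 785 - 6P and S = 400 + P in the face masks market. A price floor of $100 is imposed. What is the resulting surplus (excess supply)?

Surplus = 315

Equilibrium price would be P* = 55, so the floor at 100 binds.
At P = 100: D = 185, S = 500.
Surplus = 500 − 185 = 315.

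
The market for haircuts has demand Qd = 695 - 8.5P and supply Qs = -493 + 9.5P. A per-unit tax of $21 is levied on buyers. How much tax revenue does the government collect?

Pre-tax equilibrium: P* = 66, Q* = 134.
Tax on buyers shifts demand to Qd = 695 − 8.5(P + 21) = 516.5 - 8.5P.
516.5 - 8.5P = -493 + 9.5P gives seller price Ps = 673/12; buyers pay Pb = 673/12 + 21 = 925/12.
New quantity: Q = 695 − 8.5(925/12) = 955/24.
Revenue = 21 × 955/24 = 835.625.

Tax revenue = 835.625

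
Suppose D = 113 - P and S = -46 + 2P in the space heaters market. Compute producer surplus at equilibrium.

Equilibrium: 113 - P = -46 + 2P gives P* = 53, Q* = 60.
Supply starts at P = 23 (where S = 0).
PS = ½(53 − 23)(60) = 900.

Producer surplus = 900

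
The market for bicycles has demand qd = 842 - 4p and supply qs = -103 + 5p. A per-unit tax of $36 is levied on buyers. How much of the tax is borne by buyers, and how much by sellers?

Pre-tax equilibrium: p* = 105, q* = 422.
Tax on buyers shifts demand to qd = 842 − 4(p + 36) = 698 - 4p.
698 - 4p = -103 + 5p gives seller price ps = 89; buyers pay pb = 89 + 36 = 125.
New quantity: q = 842 − 4(125) = 342.
Buyer burden = 125 − 105 = 20; seller burden = 105 − 89 = 16.

Buyers bear $20, sellers bear $16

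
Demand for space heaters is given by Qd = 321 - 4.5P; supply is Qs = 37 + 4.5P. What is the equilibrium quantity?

Set Qd = Qs: 321 - 4.5P = 37 + 4.5P.
284 = 9P, so P* = 284/9.
Q* = 321 − 4.5(284/9) = 179.

Q* = 179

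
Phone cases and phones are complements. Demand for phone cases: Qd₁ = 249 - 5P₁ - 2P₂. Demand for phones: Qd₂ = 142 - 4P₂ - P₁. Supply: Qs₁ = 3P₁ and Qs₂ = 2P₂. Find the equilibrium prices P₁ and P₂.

P₁ = 605/23, P₂ = 887/46

Market 1: 249 - 5P₁ - 2P₂ = 3P₁ → 8P₁ + 2P₂ = 249.
Market 2: 6P₂ + P₁ = 142.
Eliminating P₂: 6×(1) − 2×(2) gives 46P₁ = 1210, so P₁ = 605/23.
Back-substitute into (2): P₂ = (142 − 1×605/23) / 6 = 887/46.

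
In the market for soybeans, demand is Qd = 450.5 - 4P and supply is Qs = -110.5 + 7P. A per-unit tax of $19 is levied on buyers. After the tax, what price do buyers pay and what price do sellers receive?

Pre-tax equilibrium: P* = 51, Q* = 246.5.
Tax on buyers shifts demand to Qd = 450.5 − 4(P + 19) = 374.5 - 4P.
374.5 - 4P = -110.5 + 7P gives seller price Ps = 485/11; buyers pay Pb = 485/11 + 19 = 694/11.
New quantity: Q = 450.5 − 4(694/11) = 4359/22.

Buyers pay 694/11, sellers receive 485/11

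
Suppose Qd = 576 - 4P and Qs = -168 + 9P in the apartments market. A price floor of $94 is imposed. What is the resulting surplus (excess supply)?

Equilibrium price would be P* = 744/13, so the floor at 94 binds.
At P = 94: Qd = 200, Qs = 678.
Surplus = 678 − 200 = 478.

Surplus = 478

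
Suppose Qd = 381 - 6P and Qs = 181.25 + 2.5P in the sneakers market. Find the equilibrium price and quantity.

P* = 23.5, Q* = 240

Set Qd = Qs: 381 - 6P = 181.25 + 2.5P.
199.75 = 8.5P, so P* = 23.5.
Q* = 381 − 6(23.5) = 240.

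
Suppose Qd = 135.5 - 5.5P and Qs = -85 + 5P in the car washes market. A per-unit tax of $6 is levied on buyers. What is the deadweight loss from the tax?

Pre-tax equilibrium: P* = 21, Q* = 20.
Tax on buyers shifts demand to Qd = 135.5 − 5.5(P + 6) = 102.5 - 5.5P.
102.5 - 5.5P = -85 + 5P gives seller price Ps = 125/7; buyers pay Pb = 125/7 + 6 = 167/7.
New quantity: Q = 135.5 − 5.5(167/7) = 30/7.
DWL = ½ × 6 × (20 − 30/7) = 330/7.

Deadweight loss = 330/7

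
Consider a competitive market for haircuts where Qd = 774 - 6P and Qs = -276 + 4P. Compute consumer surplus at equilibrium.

Consumer surplus = 1728

Equilibrium: 774 - 6P = -276 + 4P gives P* = 105, Q* = 144.
Demand choke price (Qd = 0): P = 129.
CS = ½(129 − 105)(144) = 1728.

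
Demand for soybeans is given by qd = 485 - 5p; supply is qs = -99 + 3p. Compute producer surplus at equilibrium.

Equilibrium: 485 - 5p = -99 + 3p gives p* = 73, q* = 120.
Supply starts at p = 33 (where qs = 0).
PS = ½(73 − 33)(120) = 2400.

Producer surplus = 2400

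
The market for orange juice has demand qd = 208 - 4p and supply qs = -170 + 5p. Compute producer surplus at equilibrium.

Equilibrium: 208 - 4p = -170 + 5p gives p* = 42, q* = 40.
Supply starts at p = 34 (where qs = 0).
PS = ½(42 − 34)(40) = 160.

Producer surplus = 160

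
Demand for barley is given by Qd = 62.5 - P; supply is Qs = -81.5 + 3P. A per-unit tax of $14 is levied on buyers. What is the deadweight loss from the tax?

Deadweight loss = 73.5

Pre-tax equilibrium: P* = 36, Q* = 26.5.
Tax on buyers shifts demand to Qd = 62.5 − 1(P + 14) = 48.5 - P.
48.5 - P = -81.5 + 3P gives seller price Ps = 32.5; buyers pay Pb = 32.5 + 14 = 46.5.
New quantity: Q = 62.5 − 1(46.5) = 16.
DWL = ½ × 14 × (26.5 − 16) = 73.5.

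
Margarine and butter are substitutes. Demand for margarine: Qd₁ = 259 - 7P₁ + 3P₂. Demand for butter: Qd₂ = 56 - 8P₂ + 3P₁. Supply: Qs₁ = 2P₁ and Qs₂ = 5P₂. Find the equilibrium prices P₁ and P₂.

Market 1: 259 - 7P₁ + 3P₂ = 2P₁ → 9P₁ - 3P₂ = 259.
Market 2: 13P₂ - 3P₁ = 56.
Eliminating P₂: 13×(1) + 3×(2) gives 108P₁ = 3535, so P₁ = 3535/108.
Back-substitute into (2): P₂ = (56 + 3×3535/108) / 13 = 427/36.

P₁ = 3535/108, P₂ = 427/36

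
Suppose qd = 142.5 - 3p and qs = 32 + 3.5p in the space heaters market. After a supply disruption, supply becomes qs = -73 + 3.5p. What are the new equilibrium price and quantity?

Original equilibrium: p* = 17, q* = 91.5.
New equilibrium: 142.5 - 3p = -73 + 3.5p, so 215.5 = 6.5p and p' = 431/13; q' = 142.5 − 3(431/13) = 1119/26.

p' = 431/13, q' = 1119/26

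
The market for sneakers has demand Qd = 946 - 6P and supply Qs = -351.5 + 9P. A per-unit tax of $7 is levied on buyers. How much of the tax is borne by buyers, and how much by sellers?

Pre-tax equilibrium: P* = 86.5, Q* = 427.
Tax on buyers shifts demand to Qd = 946 − 6(P + 7) = 904 - 6P.
904 - 6P = -351.5 + 9P gives seller price Ps = 83.7; buyers pay Pb = 83.7 + 7 = 90.7.
New quantity: Q = 946 − 6(90.7) = 401.8.
Buyer burden = 90.7 − 86.5 = 4.2; seller burden = 86.5 − 83.7 = 2.8.

Buyers bear $4.2, sellers bear $2.8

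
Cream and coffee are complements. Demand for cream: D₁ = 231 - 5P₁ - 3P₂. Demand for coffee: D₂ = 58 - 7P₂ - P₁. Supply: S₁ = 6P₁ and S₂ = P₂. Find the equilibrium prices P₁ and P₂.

Market 1: 231 - 5P₁ - 3P₂ = 6P₁ → 11P₁ + 3P₂ = 231.
Market 2: 8P₂ + P₁ = 58.
Eliminating P₂: 8×(1) − 3×(2) gives 85P₁ = 1674, so P₁ = 1674/85.
Back-substitute into (2): P₂ = (58 − 1×1674/85) / 8 = 407/85.

P₁ = 1674/85, P₂ = 407/85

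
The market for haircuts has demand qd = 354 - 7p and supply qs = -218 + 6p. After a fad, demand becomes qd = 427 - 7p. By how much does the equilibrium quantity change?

Original equilibrium: p* = 44, q* = 46.
New equilibrium: 427 - 7p = -218 + 6p, so 645 = 13p and p' = 645/13; q' = 427 − 7(645/13) = 1036/13.
Change in quantity: 1036/13 − 46 = 438/13.

Δq = 438/13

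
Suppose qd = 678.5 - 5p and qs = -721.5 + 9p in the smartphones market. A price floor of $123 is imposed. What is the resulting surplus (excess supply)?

Surplus = 322

Equilibrium price would be p* = 100, so the floor at 123 binds.
At p = 123: qd = 63.5, qs = 385.5.
Surplus = 385.5 − 63.5 = 322.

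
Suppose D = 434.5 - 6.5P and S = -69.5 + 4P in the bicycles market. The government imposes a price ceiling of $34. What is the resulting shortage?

Equilibrium price would be P* = 48, so the ceiling at 34 binds.
At P = 34: D = 434.5 − 6.5(34) = 213.5, S = -69.5 + 4(34) = 66.5.
Shortage = 213.5 − 66.5 = 147.

Shortage = 147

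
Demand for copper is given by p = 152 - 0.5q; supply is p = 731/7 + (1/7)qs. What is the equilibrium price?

Set the two price expressions equal: 152 - 0.5q = 731/7 + (1/7)q.
333/7 = (9/14)q, so q* = 74.
p* = 152 − (0.5)(74) = 115.

p* = 115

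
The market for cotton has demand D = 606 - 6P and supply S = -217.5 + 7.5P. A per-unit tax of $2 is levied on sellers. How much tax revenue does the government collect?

Tax revenue = 1400/3

Pre-tax equilibrium: P* = 61, Q* = 240.
Tax on sellers shifts supply to S = -217.5 + 7.5(P − 2) = -232.5 + 7.5P.
606 - 6P = -232.5 + 7.5P gives buyer price Pb = 559/9; sellers receive Ps = 559/9 − 2 = 541/9.
New quantity: Q = 606 − 6(559/9) = 700/3.
Revenue = 2 × 700/3 = 1400/3.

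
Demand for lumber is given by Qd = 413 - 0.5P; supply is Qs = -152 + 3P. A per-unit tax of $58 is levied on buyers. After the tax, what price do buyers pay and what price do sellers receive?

Buyers pay 1478/7, sellers receive 1072/7

Pre-tax equilibrium: P* = 1130/7, Q* = 2326/7.
Tax on buyers shifts demand to Qd = 413 − 0.5(P + 58) = 384 - 0.5P.
384 - 0.5P = -152 + 3P gives seller price Ps = 1072/7; buyers pay Pb = 1072/7 + 58 = 1478/7.
New quantity: Q = 413 − 0.5(1478/7) = 2152/7.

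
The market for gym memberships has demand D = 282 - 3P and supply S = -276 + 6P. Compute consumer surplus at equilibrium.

Equilibrium: 282 - 3P = -276 + 6P gives P* = 62, Q* = 96.
Demand choke price (D = 0): P = 94.
CS = ½(94 − 62)(96) = 1536.

Consumer surplus = 1536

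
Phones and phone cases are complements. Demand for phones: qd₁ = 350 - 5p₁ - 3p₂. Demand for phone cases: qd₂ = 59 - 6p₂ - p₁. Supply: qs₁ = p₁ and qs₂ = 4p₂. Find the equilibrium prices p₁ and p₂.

Market 1: 350 - 5p₁ - 3p₂ = p₁ → 6p₁ + 3p₂ = 350.
Market 2: 10p₂ + p₁ = 59.
Eliminating p₂: 10×(1) − 3×(2) gives 57p₁ = 3323, so p₁ = 3323/57.
Back-substitute into (2): p₂ = (59 − 1×3323/57) / 10 = 4/57.

p₁ = 3323/57, p₂ = 4/57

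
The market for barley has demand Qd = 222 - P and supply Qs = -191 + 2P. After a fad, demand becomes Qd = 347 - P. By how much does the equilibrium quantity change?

Original equilibrium: P* = 413/3, Q* = 253/3.
New equilibrium: 347 - P = -191 + 2P, so 538 = 3P and P' = 538/3; Q' = 347 − 1(538/3) = 503/3.
Change in quantity: 503/3 − 253/3 = 250/3.

ΔQ = 250/3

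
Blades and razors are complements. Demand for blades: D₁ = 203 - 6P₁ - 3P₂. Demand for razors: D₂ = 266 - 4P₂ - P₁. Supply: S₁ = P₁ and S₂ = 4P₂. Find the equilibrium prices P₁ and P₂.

P₁ = 826/53, P₂ = 1659/53

Market 1: 203 - 6P₁ - 3P₂ = P₁ → 7P₁ + 3P₂ = 203.
Market 2: 8P₂ + P₁ = 266.
Eliminating P₂: 8×(1) − 3×(2) gives 53P₁ = 826, so P₁ = 826/53.
Back-substitute into (2): P₂ = (266 − 1×826/53) / 8 = 1659/53.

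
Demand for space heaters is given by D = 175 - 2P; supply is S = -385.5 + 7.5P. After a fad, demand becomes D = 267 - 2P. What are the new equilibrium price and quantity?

Original equilibrium: P* = 59, Q* = 57.
New equilibrium: 267 - 2P = -385.5 + 7.5P, so 652.5 = 9.5P and P' = 1305/19; Q' = 267 − 2(1305/19) = 2463/19.

P' = 1305/19, Q' = 2463/19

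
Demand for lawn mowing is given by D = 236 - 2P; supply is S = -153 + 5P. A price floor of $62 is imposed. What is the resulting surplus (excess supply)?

Equilibrium price would be P* = 389/7, so the floor at 62 binds.
At P = 62: D = 112, S = 157.
Surplus = 157 − 112 = 45.

Surplus = 45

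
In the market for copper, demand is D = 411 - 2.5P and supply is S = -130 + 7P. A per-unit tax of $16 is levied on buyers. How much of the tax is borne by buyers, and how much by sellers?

Pre-tax equilibrium: P* = 1082/19, Q* = 5104/19.
Tax on buyers shifts demand to D = 411 − 2.5(P + 16) = 371 - 2.5P.
371 - 2.5P = -130 + 7P gives seller price Ps = 1002/19; buyers pay Pb = 1002/19 + 16 = 1306/19.
New quantity: Q = 411 − 2.5(1306/19) = 4544/19.
Buyer burden = 1306/19 − 1082/19 = 224/19; seller burden = 1082/19 − 1002/19 = 80/19.

Buyers bear 224/19, sellers bear 80/19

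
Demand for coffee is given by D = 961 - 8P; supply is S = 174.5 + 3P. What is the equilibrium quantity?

Set D = S: 961 - 8P = 174.5 + 3P.
786.5 = 11P, so P* = 71.5.
Q* = 961 − 8(71.5) = 389.

Q* = 389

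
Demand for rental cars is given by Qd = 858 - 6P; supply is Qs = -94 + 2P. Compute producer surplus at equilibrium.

Producer surplus = 5184

Equilibrium: 858 - 6P = -94 + 2P gives P* = 119, Q* = 144.
Supply starts at P = 47 (where Qs = 0).
PS = ½(119 − 47)(144) = 5184.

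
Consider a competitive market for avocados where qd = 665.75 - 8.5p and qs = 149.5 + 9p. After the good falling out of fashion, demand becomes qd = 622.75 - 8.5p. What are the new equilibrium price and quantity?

Original equilibrium: p* = 29.5, q* = 415.
New equilibrium: 622.75 - 8.5p = 149.5 + 9p, so 473.25 = 17.5p and p' = 1893/70; q' = 622.75 − 8.5(1893/70) = 13751/35.

p' = 1893/70, q' = 13751/35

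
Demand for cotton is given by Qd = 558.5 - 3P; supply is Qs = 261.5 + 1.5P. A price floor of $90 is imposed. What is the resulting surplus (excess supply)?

Surplus = 108

Equilibrium price would be P* = 66, so the floor at 90 binds.
At P = 90: Qd = 288.5, Qs = 396.5.
Surplus = 396.5 − 288.5 = 108.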